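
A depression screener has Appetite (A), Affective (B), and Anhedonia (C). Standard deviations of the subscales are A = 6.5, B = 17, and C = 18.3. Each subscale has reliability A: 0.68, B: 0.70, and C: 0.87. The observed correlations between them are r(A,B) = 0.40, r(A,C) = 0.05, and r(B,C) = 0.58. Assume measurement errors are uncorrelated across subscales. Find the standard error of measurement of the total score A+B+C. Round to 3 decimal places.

Var(total) = 666.14 + 461.171 = 1127.31.
True-score variance = 522.384 + 461.171 = 983.555, so reliability = 0.8725.
Error variance = 1127.31 − 983.555 = 143.756; SEM = √143.756 = 11.990.

11.990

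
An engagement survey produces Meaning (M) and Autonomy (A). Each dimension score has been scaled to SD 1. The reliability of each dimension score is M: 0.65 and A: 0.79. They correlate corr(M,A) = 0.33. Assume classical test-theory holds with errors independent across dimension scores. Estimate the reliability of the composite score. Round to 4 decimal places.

Var(M+A) = 2 + 2·[0.33] = 2 + 0.66 = 2.66.
Under uncorrelated errors the observed covariances equal the true-score covariances, so only the own-variance terms attenuate.
True-score variance = [0.65 + 0.79] + 0.66 = 1.44 + 0.66 = 2.1.
Reliability = 2.1 / 2.66 = 0.7895.

0.7895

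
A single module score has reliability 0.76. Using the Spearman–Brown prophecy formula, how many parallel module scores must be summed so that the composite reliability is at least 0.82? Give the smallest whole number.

2

k ≥ ρ*(1−ρ₁)/(ρ₁(1−ρ*)) = 0.82·0.24 / (0.76·0.18) = 1.439.
Smallest integer k = 2.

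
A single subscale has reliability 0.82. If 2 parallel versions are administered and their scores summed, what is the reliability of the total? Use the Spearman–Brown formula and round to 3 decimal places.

ρ_k = kρ / (1 + (k−1)ρ) = 2·0.82 / (1 + 1·0.82) = 1.640 / 1.820 = 0.901.

0.901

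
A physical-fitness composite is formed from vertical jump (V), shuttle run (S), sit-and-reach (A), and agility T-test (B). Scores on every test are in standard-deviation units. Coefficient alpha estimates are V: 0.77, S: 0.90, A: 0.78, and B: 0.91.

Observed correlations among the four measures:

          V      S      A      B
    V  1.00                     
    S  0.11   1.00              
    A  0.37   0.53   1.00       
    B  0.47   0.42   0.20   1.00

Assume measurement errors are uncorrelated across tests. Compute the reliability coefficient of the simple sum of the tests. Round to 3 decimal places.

Var(V+S+A+B) = 4 + 2·[0.11 + 0.37 + 0.47 + 0.53 + 0.42 + 0.20] = 4 + 4.2 = 8.2.
With uncorrelated errors the cross-covariances are all true-score covariance, so they carry over unchanged; only the diagonal terms shrink to ρᵢσᵢ².
True-score variance = [0.77 + 0.90 + 0.78 + 0.91] + 4.2 = 3.36 + 4.2 = 7.56.
Reliability = 7.56 / 8.2 = 0.922.

0.922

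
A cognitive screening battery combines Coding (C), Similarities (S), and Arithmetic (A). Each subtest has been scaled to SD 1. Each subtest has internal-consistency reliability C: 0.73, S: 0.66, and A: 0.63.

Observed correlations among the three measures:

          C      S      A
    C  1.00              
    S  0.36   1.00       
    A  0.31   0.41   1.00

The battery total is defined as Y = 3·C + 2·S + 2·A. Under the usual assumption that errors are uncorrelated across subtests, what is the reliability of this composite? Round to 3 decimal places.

0.814

Var(Y) = 3² + 2² + 2² + 2·[6·0.36 + 6·0.31 + 4·0.41] = 17 + 11.32 = 28.32.
Because errors are independent across components, Cov(Tᵢ,Tⱼ) = Cov(Xᵢ,Xⱼ); the off-diagonal part of the true-score variance is the same as above.
True-score variance = [3²·0.73 + 2²·0.66 + 2²·0.63] + 11.32 = 11.73 + 11.32 = 23.05.
Reliability = 23.05 / 28.32 = 0.814.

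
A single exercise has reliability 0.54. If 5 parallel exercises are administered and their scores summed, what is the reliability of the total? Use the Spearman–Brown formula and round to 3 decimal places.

0.854

ρ_k = kρ / (1 + (k−1)ρ) = 5·0.54 / (1 + 4·0.54) = 2.700 / 3.160 = 0.854.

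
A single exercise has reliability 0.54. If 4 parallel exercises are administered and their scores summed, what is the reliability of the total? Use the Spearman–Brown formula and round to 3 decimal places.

0.824

ρ_k = kρ / (1 + (k−1)ρ) = 4·0.54 / (1 + 3·0.54) = 2.160 / 2.620 = 0.824.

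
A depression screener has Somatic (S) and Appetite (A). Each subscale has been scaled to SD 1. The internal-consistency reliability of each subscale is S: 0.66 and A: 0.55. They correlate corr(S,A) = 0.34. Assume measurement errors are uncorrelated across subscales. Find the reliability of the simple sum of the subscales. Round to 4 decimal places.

0.7052

Var(S+A) = 2 + 2·[0.34] = 2 + 0.68 = 2.68.
Because errors are independent across components, Cov(Tᵢ,Tⱼ) = Cov(Xᵢ,Xⱼ); the off-diagonal part of the true-score variance is the same as above.
True-score variance = [0.66 + 0.55] + 0.68 = 1.21 + 0.68 = 1.89.
Reliability = 1.89 / 2.68 = 0.7052.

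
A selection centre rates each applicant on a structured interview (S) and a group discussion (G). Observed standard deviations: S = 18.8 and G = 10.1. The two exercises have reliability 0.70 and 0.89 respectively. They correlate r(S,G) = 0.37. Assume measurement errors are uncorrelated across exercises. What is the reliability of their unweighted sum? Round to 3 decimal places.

Var(S+G) = 18.8² + 10.1² + 2·[18.8·10.1·0.37] = 455.45 + 140.511 = 595.961.
Because errors are independent across components, Cov(Tᵢ,Tⱼ) = Cov(Xᵢ,Xⱼ); the off-diagonal part of the true-score variance is the same as above.
True-score variance = [18.8²·0.70 + 10.1²·0.89] + 140.511 = 338.197 + 140.511 = 478.708.
Reliability = 478.708 / 595.961 = 0.803.

0.803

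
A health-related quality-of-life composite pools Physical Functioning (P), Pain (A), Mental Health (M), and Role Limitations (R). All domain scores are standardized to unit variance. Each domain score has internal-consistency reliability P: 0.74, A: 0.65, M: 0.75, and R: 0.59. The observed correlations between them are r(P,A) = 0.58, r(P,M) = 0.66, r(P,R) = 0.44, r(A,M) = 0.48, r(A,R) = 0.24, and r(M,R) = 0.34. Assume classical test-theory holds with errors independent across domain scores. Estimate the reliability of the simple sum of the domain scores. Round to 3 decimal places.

Var(P+A+M+R) = 4 + 2·[0.58 + 0.66 + 0.44 + 0.48 + 0.24 + 0.34] = 4 + 5.48 = 9.48.
With uncorrelated errors the cross-covariances are all true-score covariance, so they carry over unchanged; only the diagonal terms shrink to ρᵢσᵢ².
True-score variance = [0.74 + 0.65 + 0.75 + 0.59] + 5.48 = 2.73 + 5.48 = 8.21.
Reliability = 8.21 / 9.48 = 0.866.

0.866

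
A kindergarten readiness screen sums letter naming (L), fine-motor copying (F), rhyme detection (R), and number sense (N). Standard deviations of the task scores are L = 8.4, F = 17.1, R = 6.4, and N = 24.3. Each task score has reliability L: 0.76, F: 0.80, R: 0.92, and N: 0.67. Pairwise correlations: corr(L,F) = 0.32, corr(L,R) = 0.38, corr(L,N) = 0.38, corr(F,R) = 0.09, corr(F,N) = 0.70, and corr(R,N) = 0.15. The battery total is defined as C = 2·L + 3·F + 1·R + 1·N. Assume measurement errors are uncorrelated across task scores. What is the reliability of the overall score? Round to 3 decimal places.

0.875

Var(C) = 2²·8.4² + 3²·17.1² + 6.4² + 24.3² + 2·[6·8.4·17.1·0.32 + 2·8.4·6.4·0.38 + 2·8.4·24.3·0.38 + 3·17.1·6.4·0.09 + 3·17.1·24.3·0.70 + 6.4·24.3·0.15] = 3545.38 + 2794.53 = 6339.91.
Under uncorrelated errors the observed covariances equal the true-score covariances, so only the own-variance terms attenuate.
True-score variance = [2²·8.4²·0.76 + 3²·17.1²·0.80 + 6.4²·0.92 + 24.3²·0.67] + 2794.53 = 2753.17 + 2794.53 = 5547.7.
Reliability = 5547.7 / 6339.91 = 0.875.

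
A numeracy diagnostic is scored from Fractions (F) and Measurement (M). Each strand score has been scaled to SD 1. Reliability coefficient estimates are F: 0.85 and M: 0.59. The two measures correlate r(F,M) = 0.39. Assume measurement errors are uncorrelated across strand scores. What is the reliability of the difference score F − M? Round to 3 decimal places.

0.541

Var(F−M) = 1 + 1 − 2·0.39 = 2 − 0.78 = 1.22.
Under uncorrelated errors the observed covariances equal the true-score covariances, so only the own-variance terms attenuate.
True-score variance = [0.85 + 0.59] − 0.78 = 1.44 − 0.78 = 0.66.
Reliability = 0.66 / 1.22 = 0.541.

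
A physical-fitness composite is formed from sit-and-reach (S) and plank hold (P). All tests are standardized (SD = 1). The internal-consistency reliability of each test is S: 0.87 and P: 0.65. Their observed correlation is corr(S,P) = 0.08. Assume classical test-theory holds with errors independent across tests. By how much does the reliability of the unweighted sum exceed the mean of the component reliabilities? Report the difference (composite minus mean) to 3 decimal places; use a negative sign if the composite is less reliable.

0.018

Var(sum) = 2 + 0.16 = 2.16; true-score variance = 1.52 + 0.16 = 1.68; composite reliability = 0.7778.
Mean component reliability = 0.7600.
Difference = 0.7778 − 0.7600 = 0.018.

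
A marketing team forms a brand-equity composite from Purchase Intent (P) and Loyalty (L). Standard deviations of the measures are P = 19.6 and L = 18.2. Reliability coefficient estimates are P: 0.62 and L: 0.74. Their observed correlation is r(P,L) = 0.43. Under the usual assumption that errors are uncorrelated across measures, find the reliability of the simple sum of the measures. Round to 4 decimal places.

0.7729

Var(P+L) = 19.6² + 18.2² + 2·[19.6·18.2·0.43] = 715.4 + 306.779 = 1022.18.
With uncorrelated errors the cross-covariances are all true-score covariance, so they carry over unchanged; only the diagonal terms shrink to ρᵢσᵢ².
True-score variance = [19.6²·0.62 + 18.2²·0.74] + 306.779 = 483.297 + 306.779 = 790.076.
Reliability = 790.076 / 1022.18 = 0.7729.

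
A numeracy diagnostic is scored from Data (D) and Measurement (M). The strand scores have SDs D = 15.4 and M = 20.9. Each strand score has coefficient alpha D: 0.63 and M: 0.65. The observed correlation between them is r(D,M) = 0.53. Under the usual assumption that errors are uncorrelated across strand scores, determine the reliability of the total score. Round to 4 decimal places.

Var(D+M) = 15.4² + 20.9² + 2·[15.4·20.9·0.53] = 673.97 + 341.172 = 1015.14.
Because errors are independent across components, Cov(Tᵢ,Tⱼ) = Cov(Xᵢ,Xⱼ); the off-diagonal part of the true-score variance is the same as above.
True-score variance = [15.4²·0.63 + 20.9²·0.65] + 341.172 = 433.337 + 341.172 = 774.509.
Reliability = 774.509 / 1015.14 = 0.7630.

0.7630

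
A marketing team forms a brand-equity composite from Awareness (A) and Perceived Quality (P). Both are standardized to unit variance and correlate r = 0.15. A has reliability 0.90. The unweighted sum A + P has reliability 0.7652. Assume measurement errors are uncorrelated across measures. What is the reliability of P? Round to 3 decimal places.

0.560

Var(A+P) = 2 + 2·0.15 = 2.300.
True-score variance = ρ_A + ρ_P + 2·0.15, so 0.7652 = (0.90 + ρ_P + 0.30) / 2.300.
ρ_P = 0.7652·2.300 − 0.90 − 0.30 = 0.560.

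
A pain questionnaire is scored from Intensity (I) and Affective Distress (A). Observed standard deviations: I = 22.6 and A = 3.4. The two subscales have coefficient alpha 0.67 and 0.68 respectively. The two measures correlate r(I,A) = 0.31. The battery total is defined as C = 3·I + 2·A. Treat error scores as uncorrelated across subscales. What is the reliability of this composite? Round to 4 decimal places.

0.6892

Var(C) = 3²·22.6² + 2²·3.4² + 2·[6·22.6·3.4·0.31] = 4643.08 + 285.845 = 4928.92.
With uncorrelated errors the cross-covariances are all true-score covariance, so they carry over unchanged; only the diagonal terms shrink to ρᵢσᵢ².
True-score variance = [3²·22.6²·0.67 + 2²·3.4²·0.68] + 285.845 = 3111.33 + 285.845 = 3397.17.
Reliability = 3397.17 / 4928.92 = 0.6892.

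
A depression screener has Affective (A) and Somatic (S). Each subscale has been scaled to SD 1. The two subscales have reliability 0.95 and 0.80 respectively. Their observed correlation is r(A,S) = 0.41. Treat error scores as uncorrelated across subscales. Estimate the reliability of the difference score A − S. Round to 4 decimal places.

Var(A−S) = 1 + 1 − 2·0.41 = 2 − 0.82 = 1.18.
Because errors are independent across components, Cov(Tᵢ,Tⱼ) = Cov(Xᵢ,Xⱼ); the off-diagonal part of the true-score variance is the same as above.
True-score variance = [0.95 + 0.80] − 0.82 = 1.75 − 0.82 = 0.93.
Reliability = 0.93 / 1.18 = 0.7881.

0.7881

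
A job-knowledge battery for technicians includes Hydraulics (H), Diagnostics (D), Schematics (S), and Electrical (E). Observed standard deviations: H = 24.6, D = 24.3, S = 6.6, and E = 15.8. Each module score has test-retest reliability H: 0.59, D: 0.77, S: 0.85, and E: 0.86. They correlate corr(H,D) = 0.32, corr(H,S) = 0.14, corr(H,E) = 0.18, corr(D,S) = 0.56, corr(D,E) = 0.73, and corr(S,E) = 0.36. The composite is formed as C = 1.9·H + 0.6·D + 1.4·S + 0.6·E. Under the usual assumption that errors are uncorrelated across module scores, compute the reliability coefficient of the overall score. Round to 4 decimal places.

0.7382

Var(C) = 1.9²·24.6² + 0.6²·24.3² + 1.4²·6.6² + 0.6²·15.8² + 2·[1.14·24.6·24.3·0.32 + 2.66·24.6·6.6·0.14 + 1.14·24.6·15.8·0.18 + 0.84·24.3·6.6·0.56 + 0.36·24.3·15.8·0.73 + 0.84·6.6·15.8·0.36] = 2572.45 + 1132.33 = 3704.79.
With uncorrelated errors the cross-covariances are all true-score covariance, so they carry over unchanged; only the diagonal terms shrink to ρᵢσᵢ².
True-score variance = [1.9²·24.6²·0.59 + 0.6²·24.3²·0.77 + 1.4²·6.6²·0.85 + 0.6²·15.8²·0.86] + 1132.33 = 1602.47 + 1132.33 = 2734.81.
Reliability = 2734.81 / 3704.79 = 0.7382.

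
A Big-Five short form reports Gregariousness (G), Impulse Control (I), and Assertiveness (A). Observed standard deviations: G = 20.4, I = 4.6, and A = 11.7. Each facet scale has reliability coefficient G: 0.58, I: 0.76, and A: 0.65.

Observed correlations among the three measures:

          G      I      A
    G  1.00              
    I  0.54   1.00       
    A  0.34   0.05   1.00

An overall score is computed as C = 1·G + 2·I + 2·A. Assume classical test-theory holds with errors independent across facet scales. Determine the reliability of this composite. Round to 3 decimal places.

Var(C) = 20.4² + 2²·4.6² + 2²·11.7² + 2·[2·20.4·4.6·0.54 + 2·20.4·11.7·0.34 + 4·4.6·11.7·0.05] = 1048.36 + 548.827 = 1597.19.
With uncorrelated errors the cross-covariances are all true-score covariance, so they carry over unchanged; only the diagonal terms shrink to ρᵢσᵢ².
True-score variance = [20.4²·0.58 + 2²·4.6²·0.76 + 2²·11.7²·0.65] + 548.827 = 661.613 + 548.827 = 1210.44.
Reliability = 1210.44 / 1597.19 = 0.758.

0.758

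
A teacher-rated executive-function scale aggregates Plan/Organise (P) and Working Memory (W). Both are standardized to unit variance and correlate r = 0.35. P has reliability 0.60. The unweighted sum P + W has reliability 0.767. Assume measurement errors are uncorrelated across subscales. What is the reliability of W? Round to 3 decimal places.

Var(P+W) = 2 + 2·0.35 = 2.700.
True-score variance = ρ_P + ρ_W + 2·0.35, so 0.767 = (0.60 + ρ_W + 0.70) / 2.700.
ρ_W = 0.767·2.700 − 0.60 − 0.70 = 0.771.

0.771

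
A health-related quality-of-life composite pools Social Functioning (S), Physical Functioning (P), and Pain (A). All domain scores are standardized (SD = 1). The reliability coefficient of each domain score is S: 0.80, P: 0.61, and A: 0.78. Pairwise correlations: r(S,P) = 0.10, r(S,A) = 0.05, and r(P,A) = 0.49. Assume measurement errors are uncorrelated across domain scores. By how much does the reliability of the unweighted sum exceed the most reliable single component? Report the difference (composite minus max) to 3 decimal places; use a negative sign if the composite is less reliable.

0.011

Var(sum) = 3 + 1.28 = 4.28; true-score variance = 2.19 + 1.28 = 3.47; composite reliability = 0.8107.
Max component reliability = 0.8000.
Difference = 0.8107 − 0.8000 = 0.011.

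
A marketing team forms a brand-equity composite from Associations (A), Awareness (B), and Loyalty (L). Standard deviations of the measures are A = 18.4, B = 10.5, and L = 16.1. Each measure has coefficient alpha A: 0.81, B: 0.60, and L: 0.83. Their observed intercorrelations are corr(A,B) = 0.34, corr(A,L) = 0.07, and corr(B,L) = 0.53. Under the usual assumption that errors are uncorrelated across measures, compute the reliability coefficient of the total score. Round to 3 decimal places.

0.856

Var(A+B+L) = 18.4² + 10.5² + 16.1² + 2·[18.4·10.5·0.34 + 18.4·16.1·0.07 + 10.5·16.1·0.53] = 708.02 + 352.043 = 1060.06.
Because errors are independent across components, Cov(Tᵢ,Tⱼ) = Cov(Xᵢ,Xⱼ); the off-diagonal part of the true-score variance is the same as above.
True-score variance = [18.4²·0.81 + 10.5²·0.60 + 16.1²·0.83] + 352.043 = 555.528 + 352.043 = 907.57.
Reliability = 907.57 / 1060.06 = 0.856.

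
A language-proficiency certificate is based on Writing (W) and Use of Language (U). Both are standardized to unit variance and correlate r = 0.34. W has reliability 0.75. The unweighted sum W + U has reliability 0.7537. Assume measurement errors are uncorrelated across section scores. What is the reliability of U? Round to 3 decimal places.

Var(W+U) = 2 + 2·0.34 = 2.680.
True-score variance = ρ_W + ρ_U + 2·0.34, so 0.7537 = (0.75 + ρ_U + 0.68) / 2.680.
ρ_U = 0.7537·2.680 − 0.75 − 0.68 = 0.590.

0.590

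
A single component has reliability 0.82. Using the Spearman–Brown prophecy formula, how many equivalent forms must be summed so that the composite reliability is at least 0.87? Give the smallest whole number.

k ≥ ρ*(1−ρ₁)/(ρ₁(1−ρ*)) = 0.87·0.18 / (0.82·0.13) = 1.469.
Smallest integer k = 2.

2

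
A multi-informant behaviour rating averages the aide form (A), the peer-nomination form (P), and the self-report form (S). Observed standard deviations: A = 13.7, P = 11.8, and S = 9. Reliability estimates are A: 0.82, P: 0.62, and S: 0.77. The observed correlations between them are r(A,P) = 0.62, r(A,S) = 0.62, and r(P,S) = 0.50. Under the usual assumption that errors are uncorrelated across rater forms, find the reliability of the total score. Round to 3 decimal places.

0.879

Var(A+P+S) = 13.7² + 11.8² + 9² + 2·[13.7·11.8·0.62 + 13.7·9·0.62 + 11.8·9·0.50] = 407.93 + 459.55 = 867.48.
Under uncorrelated errors the observed covariances equal the true-score covariances, so only the own-variance terms attenuate.
True-score variance = [13.7²·0.82 + 11.8²·0.62 + 9²·0.77] + 459.55 = 302.605 + 459.55 = 762.155.
Reliability = 762.155 / 867.48 = 0.879.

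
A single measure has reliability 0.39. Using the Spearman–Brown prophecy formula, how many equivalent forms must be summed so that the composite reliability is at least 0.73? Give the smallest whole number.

5

k ≥ ρ*(1−ρ₁)/(ρ₁(1−ρ*)) = 0.73·0.61 / (0.39·0.27) = 4.229.
Smallest integer k = 5.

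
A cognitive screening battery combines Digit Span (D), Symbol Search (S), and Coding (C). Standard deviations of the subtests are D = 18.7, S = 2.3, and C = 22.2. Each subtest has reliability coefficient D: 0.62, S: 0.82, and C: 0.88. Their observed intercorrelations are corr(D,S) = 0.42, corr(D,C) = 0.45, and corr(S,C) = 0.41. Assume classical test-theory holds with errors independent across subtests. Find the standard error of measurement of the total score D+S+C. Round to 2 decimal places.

13.89

Var(total) = 847.82 + 451.624 = 1299.44.
True-score variance = 654.845 + 451.624 = 1106.47, so reliability = 0.8515.
Error variance = 1299.44 − 1106.47 = 192.975; SEM = √192.975 = 13.89.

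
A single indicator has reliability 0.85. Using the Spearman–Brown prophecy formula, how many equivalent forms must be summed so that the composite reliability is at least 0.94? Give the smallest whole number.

3

k ≥ ρ*(1−ρ₁)/(ρ₁(1−ρ*)) = 0.94·0.15 / (0.85·0.06) = 2.765.
Smallest integer k = 3.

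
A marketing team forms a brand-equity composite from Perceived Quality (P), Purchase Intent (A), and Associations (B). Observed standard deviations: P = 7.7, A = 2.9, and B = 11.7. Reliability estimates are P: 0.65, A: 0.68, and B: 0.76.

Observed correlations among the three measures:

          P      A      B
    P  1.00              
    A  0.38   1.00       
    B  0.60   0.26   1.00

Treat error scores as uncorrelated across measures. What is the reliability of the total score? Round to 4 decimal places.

Var(P+A+B) = 7.7² + 2.9² + 11.7² + 2·[7.7·2.9·0.38 + 7.7·11.7·0.60 + 2.9·11.7·0.26] = 204.59 + 142.722 = 347.312.
Because errors are independent across components, Cov(Tᵢ,Tⱼ) = Cov(Xᵢ,Xⱼ); the off-diagonal part of the true-score variance is the same as above.
True-score variance = [7.7²·0.65 + 2.9²·0.68 + 11.7²·0.76] + 142.722 = 148.294 + 142.722 = 291.016.
Reliability = 291.016 / 347.312 = 0.8379.

0.8379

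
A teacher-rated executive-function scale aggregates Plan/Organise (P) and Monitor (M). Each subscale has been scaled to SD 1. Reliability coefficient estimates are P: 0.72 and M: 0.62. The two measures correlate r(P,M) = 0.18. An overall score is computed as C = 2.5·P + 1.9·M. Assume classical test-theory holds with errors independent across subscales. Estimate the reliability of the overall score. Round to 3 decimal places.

0.730

Var(C) = 2.5² + 1.9² + 2·[4.75·0.18] = 9.86 + 1.71 = 11.57.
Because errors are independent across components, Cov(Tᵢ,Tⱼ) = Cov(Xᵢ,Xⱼ); the off-diagonal part of the true-score variance is the same as above.
True-score variance = [2.5²·0.72 + 1.9²·0.62] + 1.71 = 6.7382 + 1.71 = 8.4482.
Reliability = 8.4482 / 11.57 = 0.730.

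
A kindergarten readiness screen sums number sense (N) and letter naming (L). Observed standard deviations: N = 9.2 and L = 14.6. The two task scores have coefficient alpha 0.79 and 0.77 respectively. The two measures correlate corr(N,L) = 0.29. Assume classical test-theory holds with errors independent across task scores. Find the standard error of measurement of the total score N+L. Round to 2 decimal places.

Var(total) = 297.8 + 77.9056 = 375.706.
True-score variance = 230.999 + 77.9056 = 308.904, so reliability = 0.8222.
Error variance = 375.706 − 308.904 = 66.8012; SEM = √66.8012 = 8.17.

8.17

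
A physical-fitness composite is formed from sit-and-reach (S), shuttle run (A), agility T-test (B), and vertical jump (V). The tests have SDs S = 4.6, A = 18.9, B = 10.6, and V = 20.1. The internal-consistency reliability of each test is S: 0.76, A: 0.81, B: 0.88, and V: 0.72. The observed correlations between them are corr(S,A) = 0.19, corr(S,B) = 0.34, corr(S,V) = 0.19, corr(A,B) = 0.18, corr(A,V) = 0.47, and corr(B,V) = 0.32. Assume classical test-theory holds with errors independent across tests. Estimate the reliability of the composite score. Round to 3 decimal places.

0.872

Var(S+A+B+V) = 4.6² + 18.9² + 10.6² + 20.1² + 2·[4.6·18.9·0.19 + 4.6·10.6·0.34 + 4.6·20.1·0.19 + 18.9·10.6·0.18 + 18.9·20.1·0.47 + 10.6·20.1·0.32] = 894.74 + 666.906 = 1561.65.
With uncorrelated errors the cross-covariances are all true-score covariance, so they carry over unchanged; only the diagonal terms shrink to ρᵢσᵢ².
True-score variance = [4.6²·0.76 + 18.9²·0.81 + 10.6²·0.88 + 20.1²·0.72] + 666.906 = 695.186 + 666.906 = 1362.09.
Reliability = 1362.09 / 1561.65 = 0.872.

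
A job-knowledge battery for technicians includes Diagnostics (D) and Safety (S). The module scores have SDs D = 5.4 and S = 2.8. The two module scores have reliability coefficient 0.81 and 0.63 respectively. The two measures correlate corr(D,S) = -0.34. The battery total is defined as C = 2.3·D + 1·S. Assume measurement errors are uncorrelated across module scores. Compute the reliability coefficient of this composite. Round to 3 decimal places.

0.767

Var(C) = 2.3²·5.4² + 2.8² + 2·[2.3·5.4·2.8·(-0.34)] = 162.096 − 23.6477 = 138.449.
Because errors are independent across components, Cov(Tᵢ,Tⱼ) = Cov(Xᵢ,Xⱼ); the off-diagonal part of the true-score variance is the same as above.
True-score variance = [2.3²·5.4²·0.81 + 2.8²·0.63] − 23.6477 = 129.887 − 23.6477 = 106.239.
Reliability = 106.239 / 138.449 = 0.767.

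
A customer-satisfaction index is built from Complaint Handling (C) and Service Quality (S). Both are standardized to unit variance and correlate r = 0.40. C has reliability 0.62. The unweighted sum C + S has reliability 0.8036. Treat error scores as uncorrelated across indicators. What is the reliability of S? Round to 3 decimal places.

0.830

Var(C+S) = 2 + 2·0.40 = 2.800.
True-score variance = ρ_C + ρ_S + 2·0.40, so 0.8036 = (0.62 + ρ_S + 0.80) / 2.800.
ρ_S = 0.8036·2.800 − 0.62 − 0.80 = 0.830.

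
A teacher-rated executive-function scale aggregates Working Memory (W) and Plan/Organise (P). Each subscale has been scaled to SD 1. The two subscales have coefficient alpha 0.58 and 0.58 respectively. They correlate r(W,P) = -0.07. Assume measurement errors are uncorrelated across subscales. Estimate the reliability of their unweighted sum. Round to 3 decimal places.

0.548

Var(W+P) = 2 + 2·[(-0.07)] = 2 − 0.14 = 1.86.
Because errors are independent across components, Cov(Tᵢ,Tⱼ) = Cov(Xᵢ,Xⱼ); the off-diagonal part of the true-score variance is the same as above.
True-score variance = [0.58 + 0.58] − 0.14 = 1.16 − 0.14 = 1.02.
Reliability = 1.02 / 1.86 = 0.548.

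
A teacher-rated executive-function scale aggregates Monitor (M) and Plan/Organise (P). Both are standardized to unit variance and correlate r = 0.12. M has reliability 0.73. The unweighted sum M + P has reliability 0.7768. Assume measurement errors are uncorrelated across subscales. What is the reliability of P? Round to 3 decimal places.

0.770

Var(M+P) = 2 + 2·0.12 = 2.240.
True-score variance = ρ_M + ρ_P + 2·0.12, so 0.7768 = (0.73 + ρ_P + 0.24) / 2.240.
ρ_P = 0.7768·2.240 − 0.73 − 0.24 = 0.770.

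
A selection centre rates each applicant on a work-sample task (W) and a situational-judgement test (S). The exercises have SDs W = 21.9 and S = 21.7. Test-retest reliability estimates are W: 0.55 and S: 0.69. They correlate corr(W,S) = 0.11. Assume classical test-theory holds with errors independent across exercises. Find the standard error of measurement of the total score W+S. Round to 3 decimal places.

19.021

Var(total) = 950.5 + 104.551 = 1055.05.
True-score variance = 588.7 + 104.551 = 693.25, so reliability = 0.6571.
Error variance = 1055.05 − 693.25 = 361.8; SEM = √361.8 = 19.021.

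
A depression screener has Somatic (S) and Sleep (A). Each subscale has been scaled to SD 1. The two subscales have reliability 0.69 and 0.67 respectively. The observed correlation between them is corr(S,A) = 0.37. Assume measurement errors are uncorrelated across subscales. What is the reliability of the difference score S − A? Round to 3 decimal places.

Var(S−A) = 1 + 1 − 2·0.37 = 2 − 0.74 = 1.26.
Because errors are independent across components, Cov(Tᵢ,Tⱼ) = Cov(Xᵢ,Xⱼ); the off-diagonal part of the true-score variance is the same as above.
True-score variance = [0.69 + 0.67] − 0.74 = 1.36 − 0.74 = 0.62.
Reliability = 0.62 / 1.26 = 0.492.

0.492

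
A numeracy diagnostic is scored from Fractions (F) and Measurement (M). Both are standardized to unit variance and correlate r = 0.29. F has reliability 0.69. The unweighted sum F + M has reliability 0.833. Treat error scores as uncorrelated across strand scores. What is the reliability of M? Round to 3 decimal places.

0.879

Var(F+M) = 2 + 2·0.29 = 2.580.
True-score variance = ρ_F + ρ_M + 2·0.29, so 0.833 = (0.69 + ρ_M + 0.58) / 2.580.
ρ_M = 0.833·2.580 − 0.69 − 0.58 = 0.879.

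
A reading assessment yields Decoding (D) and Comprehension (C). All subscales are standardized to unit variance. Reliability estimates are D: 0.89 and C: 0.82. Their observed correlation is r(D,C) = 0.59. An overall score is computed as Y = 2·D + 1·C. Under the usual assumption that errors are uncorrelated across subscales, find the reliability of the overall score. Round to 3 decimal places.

0.916

Var(Y) = 2² + 1 + 2·[2·0.59] = 5 + 2.36 = 7.36.
Under uncorrelated errors the observed covariances equal the true-score covariances, so only the own-variance terms attenuate.
True-score variance = [2²·0.89 + 0.82] + 2.36 = 4.38 + 2.36 = 6.74.
Reliability = 6.74 / 7.36 = 0.916.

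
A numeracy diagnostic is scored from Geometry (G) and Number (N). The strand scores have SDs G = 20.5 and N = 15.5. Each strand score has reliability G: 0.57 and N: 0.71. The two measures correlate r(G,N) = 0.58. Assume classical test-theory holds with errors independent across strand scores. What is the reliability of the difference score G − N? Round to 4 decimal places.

0.1423

Var(G−N) = 20.5² + 15.5² − 2·20.5·15.5·0.58 = 660.5 − 368.59 = 291.91.
With uncorrelated errors the cross-covariances are all true-score covariance, so they carry over unchanged; only the diagonal terms shrink to ρᵢσᵢ².
True-score variance = [20.5²·0.57 + 15.5²·0.71] − 368.59 = 410.12 − 368.59 = 41.53.
Reliability = 41.53 / 291.91 = 0.1423.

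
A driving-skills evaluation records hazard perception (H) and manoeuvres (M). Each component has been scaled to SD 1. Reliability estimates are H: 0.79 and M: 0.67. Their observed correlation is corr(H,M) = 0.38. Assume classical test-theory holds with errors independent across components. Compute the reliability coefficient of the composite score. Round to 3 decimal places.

Var(H+M) = 2 + 2·[0.38] = 2 + 0.76 = 2.76.
Because errors are independent across components, Cov(Tᵢ,Tⱼ) = Cov(Xᵢ,Xⱼ); the off-diagonal part of the true-score variance is the same as above.
True-score variance = [0.79 + 0.67] + 0.76 = 1.46 + 0.76 = 2.22.
Reliability = 2.22 / 2.76 = 0.804.

0.804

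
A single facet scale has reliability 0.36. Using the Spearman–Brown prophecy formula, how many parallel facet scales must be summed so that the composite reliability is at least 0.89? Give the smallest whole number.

k ≥ ρ*(1−ρ₁)/(ρ₁(1−ρ*)) = 0.89·0.64 / (0.36·0.11) = 14.384.
Smallest integer k = 15.

15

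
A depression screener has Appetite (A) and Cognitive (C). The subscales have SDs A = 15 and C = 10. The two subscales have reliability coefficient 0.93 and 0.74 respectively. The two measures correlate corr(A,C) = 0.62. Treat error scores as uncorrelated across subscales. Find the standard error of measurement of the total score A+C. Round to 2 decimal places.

Var(total) = 325 + 186 = 511.
True-score variance = 283.25 + 186 = 469.25, so reliability = 0.9183.
Error variance = 511 − 469.25 = 41.75; SEM = √41.75 = 6.46.

6.46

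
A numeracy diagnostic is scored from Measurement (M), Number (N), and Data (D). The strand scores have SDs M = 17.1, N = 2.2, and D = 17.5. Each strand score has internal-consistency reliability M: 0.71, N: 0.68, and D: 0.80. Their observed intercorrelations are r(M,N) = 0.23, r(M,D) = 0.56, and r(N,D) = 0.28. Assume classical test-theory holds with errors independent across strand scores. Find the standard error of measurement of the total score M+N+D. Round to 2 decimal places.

Var(total) = 603.5 + 374.025 = 977.525.
True-score variance = 455.902 + 374.025 = 829.928, so reliability = 0.8490.
Error variance = 977.525 − 829.928 = 147.598; SEM = √147.598 = 12.15.

12.15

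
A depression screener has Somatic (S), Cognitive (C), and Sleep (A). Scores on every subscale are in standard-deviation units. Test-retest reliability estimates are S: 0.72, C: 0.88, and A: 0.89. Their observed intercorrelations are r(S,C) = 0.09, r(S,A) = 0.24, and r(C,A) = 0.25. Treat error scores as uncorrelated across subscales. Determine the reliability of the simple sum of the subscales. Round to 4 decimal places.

0.8774

Var(S+C+A) = 3 + 2·[0.09 + 0.24 + 0.25] = 3 + 1.16 = 4.16.
Under uncorrelated errors the observed covariances equal the true-score covariances, so only the own-variance terms attenuate.
True-score variance = [0.72 + 0.88 + 0.89] + 1.16 = 2.49 + 1.16 = 3.65.
Reliability = 3.65 / 4.16 = 0.8774.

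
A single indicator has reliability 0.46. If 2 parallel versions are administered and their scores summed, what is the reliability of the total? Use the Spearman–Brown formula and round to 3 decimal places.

ρ_k = kρ / (1 + (k−1)ρ) = 2·0.46 / (1 + 1·0.46) = 0.920 / 1.460 = 0.630.

0.630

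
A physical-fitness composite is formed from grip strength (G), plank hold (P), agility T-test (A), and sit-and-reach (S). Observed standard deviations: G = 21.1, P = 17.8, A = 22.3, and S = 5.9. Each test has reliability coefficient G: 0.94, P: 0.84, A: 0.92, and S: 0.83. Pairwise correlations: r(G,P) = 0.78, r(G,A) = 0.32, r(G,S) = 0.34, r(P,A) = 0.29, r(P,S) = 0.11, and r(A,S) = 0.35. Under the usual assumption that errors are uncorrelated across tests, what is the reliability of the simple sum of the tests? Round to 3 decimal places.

0.953

Var(G+P+A+S) = 21.1² + 17.8² + 22.3² + 5.9² + 2·[21.1·17.8·0.78 + 21.1·22.3·0.32 + 21.1·5.9·0.34 + 17.8·22.3·0.29 + 17.8·5.9·0.11 + 22.3·5.9·0.35] = 1294.15 + 1317.13 = 2611.28.
With uncorrelated errors the cross-covariances are all true-score covariance, so they carry over unchanged; only the diagonal terms shrink to ρᵢσᵢ².
True-score variance = [21.1²·0.94 + 17.8²·0.84 + 22.3²·0.92 + 5.9²·0.83] + 1317.13 = 1171.04 + 1317.13 = 2488.17.
Reliability = 2488.17 / 2611.28 = 0.953.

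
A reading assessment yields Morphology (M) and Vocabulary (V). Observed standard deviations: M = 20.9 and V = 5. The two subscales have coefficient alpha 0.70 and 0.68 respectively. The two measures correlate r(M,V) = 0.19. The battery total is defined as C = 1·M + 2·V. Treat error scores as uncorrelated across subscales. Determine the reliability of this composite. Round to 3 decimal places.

Var(C) = 20.9² + 2²·5² + 2·[2·20.9·5·0.19] = 536.81 + 79.42 = 616.23.
With uncorrelated errors the cross-covariances are all true-score covariance, so they carry over unchanged; only the diagonal terms shrink to ρᵢσᵢ².
True-score variance = [20.9²·0.70 + 2²·5²·0.68] + 79.42 = 373.767 + 79.42 = 453.187.
Reliability = 453.187 / 616.23 = 0.735.

0.735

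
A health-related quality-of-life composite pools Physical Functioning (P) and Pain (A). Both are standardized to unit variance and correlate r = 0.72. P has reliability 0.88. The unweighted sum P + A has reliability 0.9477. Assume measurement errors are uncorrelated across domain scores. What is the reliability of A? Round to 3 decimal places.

0.940

Var(P+A) = 2 + 2·0.72 = 3.440.
True-score variance = ρ_P + ρ_A + 2·0.72, so 0.9477 = (0.88 + ρ_A + 1.44) / 3.440.
ρ_A = 0.9477·3.440 − 0.88 − 1.44 = 0.940.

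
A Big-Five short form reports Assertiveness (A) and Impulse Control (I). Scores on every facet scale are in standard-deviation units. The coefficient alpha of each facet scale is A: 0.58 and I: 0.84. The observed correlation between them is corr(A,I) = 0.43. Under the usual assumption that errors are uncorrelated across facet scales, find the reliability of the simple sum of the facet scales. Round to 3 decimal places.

0.797

Var(A+I) = 2 + 2·[0.43] = 2 + 0.86 = 2.86.
Under uncorrelated errors the observed covariances equal the true-score covariances, so only the own-variance terms attenuate.
True-score variance = [0.58 + 0.84] + 0.86 = 1.42 + 0.86 = 2.28.
Reliability = 2.28 / 2.86 = 0.797.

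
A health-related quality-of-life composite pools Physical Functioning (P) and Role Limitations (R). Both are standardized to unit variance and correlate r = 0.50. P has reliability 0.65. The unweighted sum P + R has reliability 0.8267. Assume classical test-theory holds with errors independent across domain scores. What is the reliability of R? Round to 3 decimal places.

Var(P+R) = 2 + 2·0.50 = 3.000.
True-score variance = ρ_P + ρ_R + 2·0.50, so 0.8267 = (0.65 + ρ_R + 1.00) / 3.000.
ρ_R = 0.8267·3.000 − 0.65 − 1.00 = 0.830.

0.830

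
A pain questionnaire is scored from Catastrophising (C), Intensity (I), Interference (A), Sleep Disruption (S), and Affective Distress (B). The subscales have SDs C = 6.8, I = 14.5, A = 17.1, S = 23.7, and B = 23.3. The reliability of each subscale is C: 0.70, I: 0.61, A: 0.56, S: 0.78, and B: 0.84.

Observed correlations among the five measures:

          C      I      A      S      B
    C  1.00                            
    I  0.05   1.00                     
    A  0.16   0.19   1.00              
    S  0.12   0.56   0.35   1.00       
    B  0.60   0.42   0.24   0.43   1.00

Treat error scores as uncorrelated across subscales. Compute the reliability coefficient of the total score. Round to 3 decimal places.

0.881

Var(C+I+A+S+B) = 6.8² + 14.5² + 17.1² + 23.7² + 23.3² + 2·[6.8·14.5·0.05 + 6.8·17.1·0.16 + 6.8·23.7·0.12 + 6.8·23.3·0.60 + 14.5·17.1·0.19 + 14.5·23.7·0.56 + 14.5·23.3·0.42 + 17.1·23.7·0.35 + 17.1·23.3·0.24 + 23.7·23.3·0.43] = 1653.48 + 1988.62 = 3642.1.
With uncorrelated errors the cross-covariances are all true-score covariance, so they carry over unchanged; only the diagonal terms shrink to ρᵢσᵢ².
True-score variance = [6.8²·0.70 + 14.5²·0.61 + 17.1²·0.56 + 23.7²·0.78 + 23.3²·0.84] + 1988.62 = 1218.52 + 1988.62 = 3207.13.
Reliability = 3207.13 / 3642.1 = 0.881.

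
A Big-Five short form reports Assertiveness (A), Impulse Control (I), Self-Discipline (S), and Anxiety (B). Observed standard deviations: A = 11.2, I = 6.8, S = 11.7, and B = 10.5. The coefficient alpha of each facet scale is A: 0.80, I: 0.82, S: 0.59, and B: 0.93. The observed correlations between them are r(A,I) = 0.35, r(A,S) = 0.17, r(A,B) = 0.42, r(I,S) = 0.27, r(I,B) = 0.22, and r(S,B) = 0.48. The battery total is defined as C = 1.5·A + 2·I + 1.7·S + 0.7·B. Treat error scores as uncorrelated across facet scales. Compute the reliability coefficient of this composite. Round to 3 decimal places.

Var(C) = 1.5²·11.2² + 2²·6.8² + 1.7²·11.7² + 0.7²·10.5² + 2·[3·11.2·6.8·0.35 + 2.55·11.2·11.7·0.17 + 1.05·11.2·10.5·0.42 + 3.4·6.8·11.7·0.27 + 1.4·6.8·10.5·0.22 + 1.19·11.7·10.5·0.48] = 916.835 + 707.669 = 1624.5.
With uncorrelated errors the cross-covariances are all true-score covariance, so they carry over unchanged; only the diagonal terms shrink to ρᵢσᵢ².
True-score variance = [1.5²·11.2²·0.80 + 2²·6.8²·0.82 + 1.7²·11.7²·0.59 + 0.7²·10.5²·0.93] + 707.669 = 661.111 + 707.669 = 1368.78.
Reliability = 1368.78 / 1624.5 = 0.843.

0.843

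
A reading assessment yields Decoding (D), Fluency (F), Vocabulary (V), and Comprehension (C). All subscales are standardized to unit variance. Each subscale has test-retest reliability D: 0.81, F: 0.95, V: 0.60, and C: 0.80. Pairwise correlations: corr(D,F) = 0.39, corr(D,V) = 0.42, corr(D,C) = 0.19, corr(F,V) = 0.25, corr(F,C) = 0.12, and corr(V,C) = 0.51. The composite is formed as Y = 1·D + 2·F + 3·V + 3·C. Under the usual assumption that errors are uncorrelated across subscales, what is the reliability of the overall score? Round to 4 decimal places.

Var(Y) = 1 + 2² + 3² + 3² + 2·[2·0.39 + 3·0.42 + 3·0.19 + 6·0.25 + 6·0.12 + 9·0.51] = 23 + 18.84 = 41.84.
Under uncorrelated errors the observed covariances equal the true-score covariances, so only the own-variance terms attenuate.
True-score variance = [0.81 + 2²·0.95 + 3²·0.60 + 3²·0.80] + 18.84 = 17.21 + 18.84 = 36.05.
Reliability = 36.05 / 41.84 = 0.8616.

0.8616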